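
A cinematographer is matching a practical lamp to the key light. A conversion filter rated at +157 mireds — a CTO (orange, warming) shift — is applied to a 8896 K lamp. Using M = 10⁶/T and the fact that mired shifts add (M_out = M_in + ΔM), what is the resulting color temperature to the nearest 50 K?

M_in = 10⁶/8896 = 112.41 mireds.
M_out = 112.41 + (+157) = 269.41 mireds.
T_out = 10⁶/269.41 = 3711.8 K → 3700 K.

3700 K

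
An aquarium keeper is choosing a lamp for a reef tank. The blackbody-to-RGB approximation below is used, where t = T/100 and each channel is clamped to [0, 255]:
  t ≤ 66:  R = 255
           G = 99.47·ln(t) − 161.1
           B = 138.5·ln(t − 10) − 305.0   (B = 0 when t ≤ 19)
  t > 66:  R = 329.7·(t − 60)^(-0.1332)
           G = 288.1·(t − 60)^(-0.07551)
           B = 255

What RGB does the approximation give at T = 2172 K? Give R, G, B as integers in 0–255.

R=255, G=145, B=36

t = 2172/100 = 21.72; the t ≤ 66 branch applies.
R = 255 by definition for t ≤ 66.
G = 99.47·ln 21.72 − 161.1 = 99.47·3.0782 − 161.1 = 145.092.
B = 138.5·ln(21.72 − 10) − 305.0 = 138.5·ln 11.72 − 305.0 = 138.5·2.4613 − 305.0 = 35.890.
Rounded: (255, 145, 36).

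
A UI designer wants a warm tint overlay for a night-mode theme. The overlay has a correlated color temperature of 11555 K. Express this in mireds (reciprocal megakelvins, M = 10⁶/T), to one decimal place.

M = 10⁶ / 11555 = 86.543 → 86.5 mireds.

86.5 mireds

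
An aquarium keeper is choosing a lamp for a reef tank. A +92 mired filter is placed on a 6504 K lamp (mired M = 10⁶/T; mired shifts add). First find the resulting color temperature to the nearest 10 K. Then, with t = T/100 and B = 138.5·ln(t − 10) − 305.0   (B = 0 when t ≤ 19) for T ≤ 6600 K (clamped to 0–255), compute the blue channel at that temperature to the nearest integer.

169

M_in = 10⁶/6504 = 153.75; M_out = 153.75 + (+92) = 245.75.
T_out = 10⁶/245.75 = 4069.2 K → 4070 K; t = 40.7.
B = 138.5·ln(40.7 − 10) − 305.0 = 138.5·ln 30.7 − 305.0 = 138.5·3.4243 − 305.0 = 169.260.
Rounded: 169.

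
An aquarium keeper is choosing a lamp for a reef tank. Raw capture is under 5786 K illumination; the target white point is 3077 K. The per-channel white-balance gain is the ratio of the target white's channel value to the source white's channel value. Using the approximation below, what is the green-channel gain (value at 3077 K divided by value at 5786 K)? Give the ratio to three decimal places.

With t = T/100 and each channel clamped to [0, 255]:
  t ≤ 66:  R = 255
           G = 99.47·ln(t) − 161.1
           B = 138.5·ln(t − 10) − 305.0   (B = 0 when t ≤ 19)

0.741

At 5786 K (t = 57.86):
  G = 99.47·ln 57.86 − 161.1 = 99.47·4.0580 − 161.1 = 242.552.
At 3077 K (t = 30.77):
  G = 99.47·ln 30.77 − 161.1 = 99.47·3.4265 − 161.1 = 179.738.
Gain = 179.738 / 242.552 = 0.7410 → 0.741.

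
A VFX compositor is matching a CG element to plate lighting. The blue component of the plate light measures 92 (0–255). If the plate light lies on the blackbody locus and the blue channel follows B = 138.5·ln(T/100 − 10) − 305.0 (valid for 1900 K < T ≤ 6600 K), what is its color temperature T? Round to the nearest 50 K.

ln(t − 10) = (92 + 305.0) / 138.5 = 2.8664.
t − 10 = e^2.8664 = 17.574, so t = 27.574.
T = 100·t = 2757 K → 2750 K to the nearest 50 K.

2750 K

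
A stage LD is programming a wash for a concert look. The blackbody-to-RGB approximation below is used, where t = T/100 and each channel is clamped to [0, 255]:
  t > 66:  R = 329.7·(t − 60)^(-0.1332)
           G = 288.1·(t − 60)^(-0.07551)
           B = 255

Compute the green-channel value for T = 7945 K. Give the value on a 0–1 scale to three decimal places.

t = 7945/100 = 79.45; the t > 66 branch applies.
G = 288.1·(79.45 − 60)^(-0.07551) = 288.1·19.45^(-0.07551) = 288.1·0.79923 = 230.259.
On a 0–1 scale: 230.259/255 = 0.9030 → 0.903.

0.903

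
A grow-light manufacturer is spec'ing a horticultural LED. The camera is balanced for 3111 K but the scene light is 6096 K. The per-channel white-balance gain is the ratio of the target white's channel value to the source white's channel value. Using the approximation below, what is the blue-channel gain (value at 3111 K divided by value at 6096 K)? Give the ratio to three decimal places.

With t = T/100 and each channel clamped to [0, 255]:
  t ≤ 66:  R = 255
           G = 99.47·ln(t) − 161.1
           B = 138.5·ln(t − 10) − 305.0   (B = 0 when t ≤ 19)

0.490

At 6096 K (t = 60.96):
  B = 138.5·ln(60.96 − 10) − 305.0 = 138.5·ln 50.96 − 305.0 = 138.5·3.9310 − 305.0 = 239.449.
At 3111 K (t = 31.11):
  B = 138.5·ln(31.11 − 10) − 305.0 = 138.5·ln 21.11 − 305.0 = 138.5·3.0497 − 305.0 = 117.390.
Gain = 117.390 / 239.449 = 0.4902 → 0.490.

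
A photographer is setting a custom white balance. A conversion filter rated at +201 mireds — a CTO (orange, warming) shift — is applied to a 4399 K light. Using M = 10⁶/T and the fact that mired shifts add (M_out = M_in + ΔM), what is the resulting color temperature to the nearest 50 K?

M_in = 10⁶/4399 = 227.32 mireds.
M_out = 227.32 + (+201) = 428.32 mireds.
T_out = 10⁶/428.32 = 2334.7 K → 2350 K.

2350 K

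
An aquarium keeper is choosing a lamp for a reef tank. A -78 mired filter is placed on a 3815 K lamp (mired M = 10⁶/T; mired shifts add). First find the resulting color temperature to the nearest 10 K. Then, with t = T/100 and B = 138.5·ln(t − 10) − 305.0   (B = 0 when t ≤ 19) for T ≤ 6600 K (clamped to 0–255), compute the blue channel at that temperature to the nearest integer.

220

M_in = 10⁶/3815 = 262.12; M_out = 262.12 + (-78) = 184.12.
T_out = 10⁶/184.12 = 5431.1 K → 5430 K; t = 54.3.
B = 138.5·ln(54.3 − 10) − 305.0 = 138.5·ln 44.3 − 305.0 = 138.5·3.7910 − 305.0 = 220.051.
Rounded: 220.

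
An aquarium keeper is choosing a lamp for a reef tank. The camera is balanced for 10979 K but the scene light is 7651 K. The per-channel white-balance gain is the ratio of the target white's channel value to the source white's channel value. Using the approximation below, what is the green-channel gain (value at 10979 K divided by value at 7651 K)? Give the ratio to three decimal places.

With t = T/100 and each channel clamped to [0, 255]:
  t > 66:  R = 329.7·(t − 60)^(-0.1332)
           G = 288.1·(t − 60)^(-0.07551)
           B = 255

0.920

At 7651 K (t = 76.51):
  G = 288.1·(76.51 − 60)^(-0.07551) = 288.1·16.51^(-0.07551) = 288.1·0.80919 = 233.126.
At 10979 K (t = 109.79):
  G = 288.1·(109.79 − 60)^(-0.07551) = 288.1·49.79^(-0.07551) = 288.1·0.74447 = 214.483.
Gain = 214.483 / 233.126 = 0.9200 → 0.920.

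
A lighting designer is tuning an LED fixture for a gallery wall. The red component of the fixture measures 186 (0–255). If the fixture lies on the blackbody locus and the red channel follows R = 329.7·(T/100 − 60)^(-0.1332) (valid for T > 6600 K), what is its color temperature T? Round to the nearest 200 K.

13400 K

(t − 60)^(-0.1332) = 186/329.7 = 0.56415.
t − 60 = 0.56415^(1/-0.1332) = 0.56415^(-7.508) = 73.521, so t = 133.521.
T = 100·t = 13352 K → 13400 K to the nearest 200 K.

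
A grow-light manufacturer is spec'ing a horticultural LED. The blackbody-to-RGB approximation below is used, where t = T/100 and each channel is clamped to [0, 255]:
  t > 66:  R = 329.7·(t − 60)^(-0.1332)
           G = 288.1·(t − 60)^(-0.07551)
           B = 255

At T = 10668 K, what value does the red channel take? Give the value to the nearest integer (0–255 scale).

t = 10668/100 = 106.68; the t > 66 branch applies.
R = 329.7·(106.68 − 60)^(-0.1332) = 329.7·46.68^(-0.1332) = 329.7·0.59934 = 197.602.
Rounded: 198.

198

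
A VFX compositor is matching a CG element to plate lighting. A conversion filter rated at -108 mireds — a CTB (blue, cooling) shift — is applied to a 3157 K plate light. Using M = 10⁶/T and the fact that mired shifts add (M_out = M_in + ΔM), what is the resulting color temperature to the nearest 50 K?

4800 K

M_in = 10⁶/3157 = 316.76 mireds.
M_out = 316.76 + (-108) = 208.76 mireds.
T_out = 10⁶/208.76 = 4790.3 K → 4800 K.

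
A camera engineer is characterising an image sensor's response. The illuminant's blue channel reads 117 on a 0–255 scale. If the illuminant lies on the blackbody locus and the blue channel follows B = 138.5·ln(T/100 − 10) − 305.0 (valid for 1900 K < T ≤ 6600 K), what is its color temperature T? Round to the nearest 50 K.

ln(t − 10) = (117 + 305.0) / 138.5 = 3.0469.
t − 10 = e^3.0469 = 21.051, so t = 31.051.
T = 100·t = 3105 K → 3100 K to the nearest 50 K.

3100 K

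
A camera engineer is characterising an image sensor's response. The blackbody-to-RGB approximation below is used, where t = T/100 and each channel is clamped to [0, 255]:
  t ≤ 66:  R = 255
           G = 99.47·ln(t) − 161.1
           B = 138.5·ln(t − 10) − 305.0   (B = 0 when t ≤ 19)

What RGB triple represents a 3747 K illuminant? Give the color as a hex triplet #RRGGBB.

#FFC79A

t = 3747/100 = 37.47; the t ≤ 66 branch applies.
R = 255 by definition for t ≤ 66.
G = 99.47·ln 37.47 − 161.1 = 99.47·3.6235 − 161.1 = 199.334.
B = 138.5·ln(37.47 − 10) − 305.0 = 138.5·ln 27.47 − 305.0 = 138.5·3.3131 − 305.0 = 153.864.
Rounded: (255, 199, 154).
In hex: #FFC79A.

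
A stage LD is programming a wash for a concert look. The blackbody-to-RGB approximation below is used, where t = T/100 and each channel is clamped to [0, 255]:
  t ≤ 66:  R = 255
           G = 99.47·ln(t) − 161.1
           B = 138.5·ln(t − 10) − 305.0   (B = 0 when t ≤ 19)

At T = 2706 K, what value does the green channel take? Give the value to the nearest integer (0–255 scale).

167

t = 2706/100 = 27.06; the t ≤ 66 branch applies.
G = 99.47·ln 27.06 − 161.1 = 99.47·3.2981 − 161.1 = 166.958.
Rounded: 167.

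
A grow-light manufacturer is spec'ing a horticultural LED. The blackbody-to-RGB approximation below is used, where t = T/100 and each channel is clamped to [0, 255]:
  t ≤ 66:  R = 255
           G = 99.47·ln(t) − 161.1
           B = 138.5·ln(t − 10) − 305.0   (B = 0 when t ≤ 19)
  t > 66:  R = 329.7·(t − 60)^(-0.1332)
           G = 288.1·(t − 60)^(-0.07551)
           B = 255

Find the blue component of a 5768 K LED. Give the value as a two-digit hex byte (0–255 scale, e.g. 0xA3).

t = 5768/100 = 57.68; the t ≤ 66 branch applies.
B = 138.5·ln(57.68 − 10) − 305.0 = 138.5·ln 47.68 − 305.0 = 138.5·3.8645 − 305.0 = 230.235.
Rounded: 230; in hex, 0xE6.

0xE6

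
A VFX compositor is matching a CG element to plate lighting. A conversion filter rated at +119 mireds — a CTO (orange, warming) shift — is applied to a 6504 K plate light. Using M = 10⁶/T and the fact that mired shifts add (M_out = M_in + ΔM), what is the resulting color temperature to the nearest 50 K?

M_in = 10⁶/6504 = 153.75 mireds.
M_out = 153.75 + (+119) = 272.75 mireds.
T_out = 10⁶/272.75 = 3666.3 K → 3650 K.

3650 K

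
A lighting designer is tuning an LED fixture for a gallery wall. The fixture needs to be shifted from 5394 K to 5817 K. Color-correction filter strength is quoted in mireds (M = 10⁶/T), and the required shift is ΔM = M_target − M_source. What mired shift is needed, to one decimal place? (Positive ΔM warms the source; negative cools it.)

-13.5 mireds

M_source = 10⁶/5394 = 185.391; M_target = 10⁶/5817 = 171.910.
ΔM = 171.910 − 185.391 = -13.481 → -13.5 mireds, a cooling shift.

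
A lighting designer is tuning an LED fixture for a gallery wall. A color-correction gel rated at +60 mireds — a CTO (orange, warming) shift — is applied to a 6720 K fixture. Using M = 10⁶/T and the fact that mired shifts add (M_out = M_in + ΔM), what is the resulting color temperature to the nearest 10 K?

M_in = 10⁶/6720 = 148.81 mireds.
M_out = 148.81 + (+60) = 208.81 mireds.
T_out = 10⁶/208.81 = 4789.1 K → 4790 K.

4790 K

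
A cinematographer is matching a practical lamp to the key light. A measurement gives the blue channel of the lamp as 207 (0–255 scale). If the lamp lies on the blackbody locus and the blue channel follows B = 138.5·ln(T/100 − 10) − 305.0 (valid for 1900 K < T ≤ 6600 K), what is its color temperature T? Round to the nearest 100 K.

5000 K

ln(t − 10) = (207 + 305.0) / 138.5 = 3.6968.
t − 10 = e^3.6968 = 40.316, so t = 50.316.
T = 100·t = 5032 K → 5000 K to the nearest 100 K.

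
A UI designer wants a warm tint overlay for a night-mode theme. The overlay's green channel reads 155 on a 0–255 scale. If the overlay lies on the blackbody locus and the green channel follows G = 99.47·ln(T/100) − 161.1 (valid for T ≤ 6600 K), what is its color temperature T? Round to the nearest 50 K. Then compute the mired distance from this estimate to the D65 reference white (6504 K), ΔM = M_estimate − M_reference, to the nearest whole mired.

+263 mireds

ln t = (155 + 161.1) / 99.47 = 3.1778.
t = e^3.1778 = 23.995.
T = 100·t = 2399 K → 2400 K to the nearest 50 K.
M_estimate = 10⁶/2400 = 416.67; M_reference = 10⁶/6504 = 153.75.
ΔM = 416.67 − 153.75 = 262.92 → +263 mireds.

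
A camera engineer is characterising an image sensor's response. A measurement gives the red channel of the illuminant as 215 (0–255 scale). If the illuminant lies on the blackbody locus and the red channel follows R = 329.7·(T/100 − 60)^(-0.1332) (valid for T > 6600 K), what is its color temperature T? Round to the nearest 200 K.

8400 K

(t − 60)^(-0.1332) = 215/329.7 = 0.65211.
t − 60 = 0.65211^(1/-0.1332) = 0.65211^(-7.508) = 24.774, so t = 84.774.
T = 100·t = 8477 K → 8400 K to the nearest 200 K.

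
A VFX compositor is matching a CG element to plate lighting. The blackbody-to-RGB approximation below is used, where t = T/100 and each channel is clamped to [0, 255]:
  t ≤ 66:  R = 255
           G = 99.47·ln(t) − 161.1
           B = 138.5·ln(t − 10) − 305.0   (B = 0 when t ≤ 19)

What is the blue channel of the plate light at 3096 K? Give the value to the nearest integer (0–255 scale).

t = 3096/100 = 30.96; the t ≤ 66 branch applies.
B = 138.5·ln(30.96 − 10) − 305.0 = 138.5·ln 20.96 − 305.0 = 138.5·3.0426 − 305.0 = 116.402.
Rounded: 116.

116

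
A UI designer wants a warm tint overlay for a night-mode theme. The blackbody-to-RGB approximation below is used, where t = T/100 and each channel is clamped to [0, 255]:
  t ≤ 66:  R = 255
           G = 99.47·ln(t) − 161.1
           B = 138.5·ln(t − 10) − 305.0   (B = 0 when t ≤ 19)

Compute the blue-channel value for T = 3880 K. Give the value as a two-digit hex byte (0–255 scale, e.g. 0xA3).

0xA0

t = 3880/100 = 38.8; the t ≤ 66 branch applies.
B = 138.5·ln(38.8 − 10) − 305.0 = 138.5·ln 28.8 − 305.0 = 138.5·3.3604 − 305.0 = 160.412.
Rounded: 160; in hex, 0xA0.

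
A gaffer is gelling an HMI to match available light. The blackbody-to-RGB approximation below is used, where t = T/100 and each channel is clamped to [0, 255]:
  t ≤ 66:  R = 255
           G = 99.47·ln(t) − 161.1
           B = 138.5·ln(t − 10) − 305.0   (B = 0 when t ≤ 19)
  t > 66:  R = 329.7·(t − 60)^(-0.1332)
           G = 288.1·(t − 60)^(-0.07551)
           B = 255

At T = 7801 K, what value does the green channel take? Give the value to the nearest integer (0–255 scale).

232

t = 7801/100 = 78.01; the t > 66 branch applies.
G = 288.1·(78.01 − 60)^(-0.07551) = 288.1·18.01^(-0.07551) = 288.1·0.80389 = 231.600.
Rounded: 232.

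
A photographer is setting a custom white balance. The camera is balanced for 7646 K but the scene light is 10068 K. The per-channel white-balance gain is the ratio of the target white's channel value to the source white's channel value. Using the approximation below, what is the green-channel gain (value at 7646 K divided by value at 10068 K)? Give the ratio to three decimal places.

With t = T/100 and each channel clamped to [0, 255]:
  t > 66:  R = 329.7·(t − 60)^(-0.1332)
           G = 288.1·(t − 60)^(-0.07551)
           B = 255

At 10068 K (t = 100.68):
  G = 288.1·(100.68 − 60)^(-0.07551) = 288.1·40.68^(-0.07551) = 288.1·0.75592 = 217.780.
At 7646 K (t = 76.46):
  G = 288.1·(76.46 − 60)^(-0.07551) = 288.1·16.46^(-0.07551) = 288.1·0.80937 = 233.180.
Gain = 233.180 / 217.780 = 1.0707 → 1.071.

1.071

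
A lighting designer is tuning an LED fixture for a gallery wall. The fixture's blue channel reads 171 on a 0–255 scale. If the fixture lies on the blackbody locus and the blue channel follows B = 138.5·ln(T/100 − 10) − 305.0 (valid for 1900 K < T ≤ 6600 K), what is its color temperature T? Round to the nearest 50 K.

4100 K

ln(t − 10) = (171 + 305.0) / 138.5 = 3.4368.
t − 10 = e^3.4368 = 31.088, so t = 41.088.
T = 100·t = 4109 K → 4100 K to the nearest 50 K.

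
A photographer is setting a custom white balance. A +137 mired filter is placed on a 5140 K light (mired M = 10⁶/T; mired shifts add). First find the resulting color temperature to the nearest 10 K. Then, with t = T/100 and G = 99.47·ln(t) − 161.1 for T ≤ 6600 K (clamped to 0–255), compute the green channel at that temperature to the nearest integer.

178

M_in = 10⁶/5140 = 194.55; M_out = 194.55 + (+137) = 331.55.
T_out = 10⁶/331.55 = 3016.1 K → 3020 K; t = 30.2.
G = 99.47·ln 30.2 − 161.1 = 99.47·3.4078 − 161.1 = 177.878.
Rounded: 178.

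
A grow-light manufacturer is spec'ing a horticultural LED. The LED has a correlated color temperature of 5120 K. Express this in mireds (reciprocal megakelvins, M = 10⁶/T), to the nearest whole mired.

195 mireds

M = 10⁶ / 5120 = 195.312 → 195 mireds.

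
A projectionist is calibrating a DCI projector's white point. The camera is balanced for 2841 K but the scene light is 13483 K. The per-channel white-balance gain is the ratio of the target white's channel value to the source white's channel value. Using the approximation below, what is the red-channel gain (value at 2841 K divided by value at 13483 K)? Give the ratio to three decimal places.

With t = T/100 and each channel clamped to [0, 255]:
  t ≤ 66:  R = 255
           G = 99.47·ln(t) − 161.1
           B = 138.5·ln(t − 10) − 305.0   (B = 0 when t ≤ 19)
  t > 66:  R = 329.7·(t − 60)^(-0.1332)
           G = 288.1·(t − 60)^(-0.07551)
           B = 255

1.374

At 13483 K (t = 134.83):
  R = 329.7·(134.83 − 60)^(-0.1332) = 329.7·74.83^(-0.1332) = 329.7·0.56282 = 185.563.
At 2841 K (t = 28.41):
  R = 255 by definition for t ≤ 66.
Gain = 255.000 / 185.563 = 1.3742 → 1.374.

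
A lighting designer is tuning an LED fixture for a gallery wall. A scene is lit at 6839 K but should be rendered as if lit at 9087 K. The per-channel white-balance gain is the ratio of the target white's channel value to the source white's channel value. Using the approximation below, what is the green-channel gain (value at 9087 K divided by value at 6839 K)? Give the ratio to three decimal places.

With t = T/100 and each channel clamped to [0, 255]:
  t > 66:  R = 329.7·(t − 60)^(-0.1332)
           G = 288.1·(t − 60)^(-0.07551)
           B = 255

At 6839 K (t = 68.39):
  G = 288.1·(68.39 − 60)^(-0.07551) = 288.1·8.39^(-0.07551) = 288.1·0.85162 = 245.352.
At 9087 K (t = 90.87):
  G = 288.1·(90.87 − 60)^(-0.07551) = 288.1·30.87^(-0.07551) = 288.1·0.77184 = 222.366.
Gain = 222.366 / 245.352 = 0.9063 → 0.906.

0.906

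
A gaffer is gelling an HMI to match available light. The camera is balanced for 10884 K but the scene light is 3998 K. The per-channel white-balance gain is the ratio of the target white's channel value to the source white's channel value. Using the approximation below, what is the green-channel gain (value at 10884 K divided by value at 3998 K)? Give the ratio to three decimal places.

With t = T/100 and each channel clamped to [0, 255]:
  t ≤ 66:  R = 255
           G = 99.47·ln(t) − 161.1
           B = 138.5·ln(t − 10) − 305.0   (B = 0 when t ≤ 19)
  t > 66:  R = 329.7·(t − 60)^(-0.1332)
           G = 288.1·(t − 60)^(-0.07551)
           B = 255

At 3998 K (t = 39.98):
  G = 99.47·ln 39.98 − 161.1 = 99.47·3.6884 − 161.1 = 205.783.
At 10884 K (t = 108.84):
  G = 288.1·(108.84 − 60)^(-0.07551) = 288.1·48.84^(-0.07551) = 288.1·0.74556 = 214.795.
Gain = 214.795 / 205.783 = 1.0438 → 1.044.

1.044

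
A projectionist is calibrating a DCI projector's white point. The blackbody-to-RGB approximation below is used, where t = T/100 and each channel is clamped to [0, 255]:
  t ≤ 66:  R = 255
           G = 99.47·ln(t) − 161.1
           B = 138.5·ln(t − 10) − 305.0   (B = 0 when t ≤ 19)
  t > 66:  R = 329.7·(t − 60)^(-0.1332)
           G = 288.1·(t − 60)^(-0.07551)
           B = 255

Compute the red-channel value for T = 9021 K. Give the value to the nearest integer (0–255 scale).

t = 9021/100 = 90.21; the t > 66 branch applies.
R = 329.7·(90.21 − 60)^(-0.1332) = 329.7·30.21^(-0.1332) = 329.7·0.63510 = 209.393.
Rounded: 209.

209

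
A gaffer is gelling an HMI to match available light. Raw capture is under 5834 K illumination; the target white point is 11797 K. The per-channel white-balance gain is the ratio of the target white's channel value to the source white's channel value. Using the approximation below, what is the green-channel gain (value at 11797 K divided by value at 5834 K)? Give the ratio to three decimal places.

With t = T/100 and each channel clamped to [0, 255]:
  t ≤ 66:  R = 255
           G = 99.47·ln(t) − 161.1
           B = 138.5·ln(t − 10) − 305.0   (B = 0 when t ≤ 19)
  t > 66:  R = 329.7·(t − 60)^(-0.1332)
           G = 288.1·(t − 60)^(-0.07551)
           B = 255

0.871

At 5834 K (t = 58.34):
  G = 99.47·ln 58.34 − 161.1 = 99.47·4.0663 − 161.1 = 243.374.
At 11797 K (t = 117.97):
  G = 288.1·(117.97 − 60)^(-0.07551) = 288.1·57.97^(-0.07551) = 288.1·0.73597 = 212.033.
Gain = 212.033 / 243.374 = 0.8712 → 0.871.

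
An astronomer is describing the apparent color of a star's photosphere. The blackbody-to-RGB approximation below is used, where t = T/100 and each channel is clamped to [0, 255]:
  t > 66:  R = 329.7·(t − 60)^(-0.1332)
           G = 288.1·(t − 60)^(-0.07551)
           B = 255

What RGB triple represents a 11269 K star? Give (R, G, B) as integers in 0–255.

(194, 214, 255)

t = 11269/100 = 112.69; the t > 66 branch applies.
R = 329.7·(112.69 − 60)^(-0.1332) = 329.7·52.69^(-0.1332) = 329.7·0.58975 = 194.440.
G = 288.1·(112.69 − 60)^(-0.07551) = 288.1·52.69^(-0.07551) = 288.1·0.74130 = 213.568.
B = 255 by definition for t > 66.
Rounded: (194, 214, 255).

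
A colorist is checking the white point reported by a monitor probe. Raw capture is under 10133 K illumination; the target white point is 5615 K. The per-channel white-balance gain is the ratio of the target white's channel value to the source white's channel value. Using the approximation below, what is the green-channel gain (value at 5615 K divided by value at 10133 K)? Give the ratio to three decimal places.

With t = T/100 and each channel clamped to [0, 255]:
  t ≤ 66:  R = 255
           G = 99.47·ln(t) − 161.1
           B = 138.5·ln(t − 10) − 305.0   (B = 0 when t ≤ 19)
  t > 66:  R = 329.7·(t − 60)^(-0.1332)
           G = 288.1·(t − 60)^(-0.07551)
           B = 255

1.101

At 10133 K (t = 101.33):
  G = 288.1·(101.33 − 60)^(-0.07551) = 288.1·41.33^(-0.07551) = 288.1·0.75502 = 217.520.
At 5615 K (t = 56.15):
  G = 99.47·ln 56.15 − 161.1 = 99.47·4.0280 − 161.1 = 239.568.
Gain = 239.568 / 217.520 = 1.1014 → 1.101.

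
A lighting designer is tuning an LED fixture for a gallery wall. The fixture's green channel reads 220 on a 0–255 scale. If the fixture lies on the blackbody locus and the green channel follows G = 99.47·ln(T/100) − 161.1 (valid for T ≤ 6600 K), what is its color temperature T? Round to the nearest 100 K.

4600 K

ln t = (220 + 161.1) / 99.47 = 3.8313.
t = e^3.8313 = 46.123.
T = 100·t = 4612 K → 4600 K to the nearest 100 K.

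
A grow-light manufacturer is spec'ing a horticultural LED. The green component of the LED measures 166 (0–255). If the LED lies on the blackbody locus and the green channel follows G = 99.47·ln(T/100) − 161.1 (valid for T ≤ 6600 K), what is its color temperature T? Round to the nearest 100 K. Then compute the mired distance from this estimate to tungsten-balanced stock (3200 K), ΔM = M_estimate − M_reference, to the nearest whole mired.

ln t = (166 + 161.1) / 99.47 = 3.2884.
t = e^3.2884 = 26.801.
T = 100·t = 2680 K → 2700 K to the nearest 100 K.
M_estimate = 10⁶/2700 = 370.37; M_reference = 10⁶/3200 = 312.50.
ΔM = 370.37 − 312.50 = 57.87 → +58 mireds.

+58 mireds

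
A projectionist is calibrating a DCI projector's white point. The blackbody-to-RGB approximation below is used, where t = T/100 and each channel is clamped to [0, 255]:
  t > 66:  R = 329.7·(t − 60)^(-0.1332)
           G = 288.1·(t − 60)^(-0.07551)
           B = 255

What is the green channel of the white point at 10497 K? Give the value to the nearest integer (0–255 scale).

t = 10497/100 = 104.97; the t > 66 branch applies.
G = 288.1·(104.97 − 60)^(-0.07551) = 288.1·44.97^(-0.07551) = 288.1·0.75022 = 216.138.
Rounded: 216.

216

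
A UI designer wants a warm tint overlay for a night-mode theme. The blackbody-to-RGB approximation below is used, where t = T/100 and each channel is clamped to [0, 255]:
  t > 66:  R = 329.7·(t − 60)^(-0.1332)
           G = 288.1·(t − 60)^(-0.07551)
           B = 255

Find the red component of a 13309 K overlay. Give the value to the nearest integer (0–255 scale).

186

t = 13309/100 = 133.09; the t > 66 branch applies.
R = 329.7·(133.09 − 60)^(-0.1332) = 329.7·73.09^(-0.1332) = 329.7·0.56459 = 186.146.
Rounded: 186.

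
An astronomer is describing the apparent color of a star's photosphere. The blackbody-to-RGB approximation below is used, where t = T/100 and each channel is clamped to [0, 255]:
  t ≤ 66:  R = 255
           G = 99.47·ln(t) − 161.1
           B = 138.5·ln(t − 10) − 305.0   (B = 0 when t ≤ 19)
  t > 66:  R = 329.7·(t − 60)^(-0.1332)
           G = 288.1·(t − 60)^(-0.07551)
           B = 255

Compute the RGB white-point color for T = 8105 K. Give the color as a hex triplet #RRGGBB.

#DCE5FF

t = 8105/100 = 81.05; the t > 66 branch applies.
R = 329.7·(81.05 − 60)^(-0.1332) = 329.7·21.05^(-0.1332) = 329.7·0.66641 = 219.716.
G = 288.1·(81.05 − 60)^(-0.07551) = 288.1·21.05^(-0.07551) = 288.1·0.79448 = 228.889.
B = 255 by definition for t > 66.
Rounded: (220, 229, 255).
In hex: #DCE5FF.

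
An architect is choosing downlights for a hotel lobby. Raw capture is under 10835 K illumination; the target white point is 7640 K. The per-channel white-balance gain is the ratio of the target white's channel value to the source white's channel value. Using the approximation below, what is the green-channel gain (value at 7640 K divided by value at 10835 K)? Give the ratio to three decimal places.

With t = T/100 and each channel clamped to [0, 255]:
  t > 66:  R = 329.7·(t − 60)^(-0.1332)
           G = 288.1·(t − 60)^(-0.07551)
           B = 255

1.085

At 10835 K (t = 108.35):
  G = 288.1·(108.35 − 60)^(-0.07551) = 288.1·48.35^(-0.07551) = 288.1·0.74612 = 214.958.
At 7640 K (t = 76.4):
  G = 288.1·(76.4 − 60)^(-0.07551) = 288.1·16.4^(-0.07551) = 288.1·0.80959 = 233.244.
Gain = 233.244 / 214.958 = 1.0851 → 1.085.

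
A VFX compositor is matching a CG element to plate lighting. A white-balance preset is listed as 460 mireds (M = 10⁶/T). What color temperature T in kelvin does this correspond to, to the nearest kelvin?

T = 10⁶ / 460 = 2173.91 K → 2174 K.

2174 K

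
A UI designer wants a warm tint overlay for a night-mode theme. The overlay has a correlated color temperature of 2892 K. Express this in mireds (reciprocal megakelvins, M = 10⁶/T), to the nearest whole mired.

346 mireds

M = 10⁶ / 2892 = 345.781 → 346 mireds.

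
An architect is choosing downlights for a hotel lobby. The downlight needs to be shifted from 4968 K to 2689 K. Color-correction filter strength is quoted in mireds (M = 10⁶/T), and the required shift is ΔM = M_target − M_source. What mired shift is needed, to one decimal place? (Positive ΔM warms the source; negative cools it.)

M_source = 10⁶/4968 = 201.288; M_target = 10⁶/2689 = 371.885.
ΔM = 371.885 − 201.288 = 170.597 → +170.6 mireds, a warming shift.

+170.6 mireds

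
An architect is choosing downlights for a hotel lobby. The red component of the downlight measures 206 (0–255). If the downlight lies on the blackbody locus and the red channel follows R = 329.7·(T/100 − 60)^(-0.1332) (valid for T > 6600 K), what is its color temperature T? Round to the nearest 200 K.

(t − 60)^(-0.1332) = 206/329.7 = 0.62481.
t − 60 = 0.62481^(1/-0.1332) = 0.62481^(-7.508) = 34.152, so t = 94.152.
T = 100·t = 9415 K → 9400 K to the nearest 200 K.

9400 K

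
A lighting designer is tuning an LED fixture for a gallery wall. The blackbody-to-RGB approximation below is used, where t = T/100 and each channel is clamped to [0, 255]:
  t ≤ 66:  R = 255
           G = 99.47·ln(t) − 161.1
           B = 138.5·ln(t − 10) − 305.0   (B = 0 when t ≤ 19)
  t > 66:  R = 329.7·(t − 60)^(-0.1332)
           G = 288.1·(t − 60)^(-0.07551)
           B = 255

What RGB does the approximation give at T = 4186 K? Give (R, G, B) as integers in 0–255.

(255, 210, 174)

t = 4186/100 = 41.86; the t ≤ 66 branch applies.
R = 255 by definition for t ≤ 66.
G = 99.47·ln 41.86 − 161.1 = 99.47·3.7343 − 161.1 = 210.354.
B = 138.5·ln(41.86 − 10) − 305.0 = 138.5·ln 31.86 − 305.0 = 138.5·3.4614 − 305.0 = 174.397.
Rounded: (255, 210, 174).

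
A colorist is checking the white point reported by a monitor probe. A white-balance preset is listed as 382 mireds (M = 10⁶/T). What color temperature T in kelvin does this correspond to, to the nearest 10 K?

2620 K

T = 10⁶ / 382 = 2617.80 K → 2620 K.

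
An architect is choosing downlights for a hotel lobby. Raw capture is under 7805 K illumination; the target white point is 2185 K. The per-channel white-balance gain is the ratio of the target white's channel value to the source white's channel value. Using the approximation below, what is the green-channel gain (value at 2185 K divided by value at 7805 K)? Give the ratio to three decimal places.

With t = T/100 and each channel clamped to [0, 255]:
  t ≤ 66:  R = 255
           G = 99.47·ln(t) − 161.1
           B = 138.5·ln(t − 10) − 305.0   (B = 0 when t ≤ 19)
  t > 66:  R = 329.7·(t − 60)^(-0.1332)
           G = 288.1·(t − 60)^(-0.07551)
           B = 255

0.629

At 7805 K (t = 78.05):
  G = 288.1·(78.05 − 60)^(-0.07551) = 288.1·18.05^(-0.07551) = 288.1·0.80375 = 231.562.
At 2185 K (t = 21.85):
  G = 99.47·ln 21.85 − 161.1 = 99.47·3.0842 − 161.1 = 145.685.
Gain = 145.685 / 231.562 = 0.6291 → 0.629.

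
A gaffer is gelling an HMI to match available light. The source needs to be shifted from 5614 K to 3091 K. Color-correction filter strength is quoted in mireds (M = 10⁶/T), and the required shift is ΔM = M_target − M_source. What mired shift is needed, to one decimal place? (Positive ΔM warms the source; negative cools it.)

+145.4 mireds

M_source = 10⁶/5614 = 178.126; M_target = 10⁶/3091 = 323.520.
ΔM = 323.520 − 178.126 = 145.394 → +145.4 mireds, a warming shift.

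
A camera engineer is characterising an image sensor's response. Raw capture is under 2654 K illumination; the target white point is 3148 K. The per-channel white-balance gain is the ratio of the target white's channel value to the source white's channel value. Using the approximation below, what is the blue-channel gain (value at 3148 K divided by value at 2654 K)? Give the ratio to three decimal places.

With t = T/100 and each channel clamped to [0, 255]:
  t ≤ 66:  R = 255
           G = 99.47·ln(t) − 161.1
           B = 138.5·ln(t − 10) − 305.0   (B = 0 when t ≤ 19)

At 2654 K (t = 26.54):
  B = 138.5·ln(26.54 − 10) − 305.0 = 138.5·ln 16.54 − 305.0 = 138.5·2.8058 − 305.0 = 83.601.
At 3148 K (t = 31.48):
  B = 138.5·ln(31.48 − 10) − 305.0 = 138.5·ln 21.48 − 305.0 = 138.5·3.0671 − 305.0 = 119.796.
Gain = 119.796 / 83.601 = 1.4330 → 1.433.

1.433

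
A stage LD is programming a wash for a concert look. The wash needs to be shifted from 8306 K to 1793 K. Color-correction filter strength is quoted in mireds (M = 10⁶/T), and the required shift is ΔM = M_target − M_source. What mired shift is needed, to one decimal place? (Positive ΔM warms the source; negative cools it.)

M_source = 10⁶/8306 = 120.395; M_target = 10⁶/1793 = 557.724.
ΔM = 557.724 − 120.395 = 437.330 → +437.3 mireds, a warming shift.

+437.3 mireds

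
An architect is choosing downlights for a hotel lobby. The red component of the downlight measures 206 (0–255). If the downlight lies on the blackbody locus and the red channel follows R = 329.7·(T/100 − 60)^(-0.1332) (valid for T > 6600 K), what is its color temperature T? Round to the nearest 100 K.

9400 K

(t − 60)^(-0.1332) = 206/329.7 = 0.62481.
t − 60 = 0.62481^(1/-0.1332) = 0.62481^(-7.508) = 34.152, so t = 94.152.
T = 100·t = 9415 K → 9400 K to the nearest 100 K.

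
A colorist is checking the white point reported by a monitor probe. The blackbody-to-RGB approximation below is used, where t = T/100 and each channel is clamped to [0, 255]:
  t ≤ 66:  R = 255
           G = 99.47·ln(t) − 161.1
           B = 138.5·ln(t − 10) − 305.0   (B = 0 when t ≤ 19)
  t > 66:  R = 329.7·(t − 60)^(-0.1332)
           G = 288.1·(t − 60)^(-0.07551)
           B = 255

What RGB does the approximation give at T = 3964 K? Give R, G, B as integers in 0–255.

t = 3964/100 = 39.64; the t ≤ 66 branch applies.
R = 255 by definition for t ≤ 66.
G = 99.47·ln 39.64 − 161.1 = 99.47·3.6798 − 161.1 = 204.934.
B = 138.5·ln(39.64 − 10) − 305.0 = 138.5·ln 29.64 − 305.0 = 138.5·3.3891 − 305.0 = 164.394.
Rounded: (255, 205, 164).

R=255, G=205, B=164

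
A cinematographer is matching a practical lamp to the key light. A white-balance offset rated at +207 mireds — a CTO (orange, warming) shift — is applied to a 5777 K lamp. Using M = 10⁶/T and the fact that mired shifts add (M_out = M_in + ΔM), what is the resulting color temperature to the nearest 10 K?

M_in = 10⁶/5777 = 173.10 mireds.
M_out = 173.10 + (+207) = 380.10 mireds.
T_out = 10⁶/380.10 = 2630.9 K → 2630 K.

2630 K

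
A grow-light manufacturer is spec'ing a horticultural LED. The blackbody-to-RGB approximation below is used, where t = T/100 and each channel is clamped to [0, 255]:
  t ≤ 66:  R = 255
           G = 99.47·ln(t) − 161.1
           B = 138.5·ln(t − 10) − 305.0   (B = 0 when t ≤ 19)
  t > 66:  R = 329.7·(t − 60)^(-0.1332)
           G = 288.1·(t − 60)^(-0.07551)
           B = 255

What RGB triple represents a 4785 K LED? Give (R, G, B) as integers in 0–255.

t = 4785/100 = 47.85; the t ≤ 66 branch applies.
R = 255 by definition for t ≤ 66.
G = 99.47·ln 47.85 − 161.1 = 99.47·3.8681 − 161.1 = 223.657.
B = 138.5·ln(47.85 − 10) − 305.0 = 138.5·ln 37.85 − 305.0 = 138.5·3.6336 − 305.0 = 198.258.
Rounded: (255, 224, 198).

(255, 224, 198)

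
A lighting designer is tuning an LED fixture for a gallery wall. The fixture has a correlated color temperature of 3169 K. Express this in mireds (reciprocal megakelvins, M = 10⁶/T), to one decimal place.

315.6 mireds

M = 10⁶ / 3169 = 315.557 → 315.6 mireds.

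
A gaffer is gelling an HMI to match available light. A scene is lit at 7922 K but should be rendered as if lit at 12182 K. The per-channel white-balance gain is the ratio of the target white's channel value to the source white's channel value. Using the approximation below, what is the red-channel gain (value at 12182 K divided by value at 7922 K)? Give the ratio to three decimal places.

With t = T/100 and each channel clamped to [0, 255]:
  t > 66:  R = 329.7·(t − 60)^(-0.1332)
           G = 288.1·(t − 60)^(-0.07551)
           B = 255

At 7922 K (t = 79.22):
  R = 329.7·(79.22 − 60)^(-0.1332) = 329.7·19.22^(-0.1332) = 329.7·0.67453 = 222.394.
At 12182 K (t = 121.82):
  R = 329.7·(121.82 − 60)^(-0.1332) = 329.7·61.82^(-0.1332) = 329.7·0.57733 = 190.345.
Gain = 190.345 / 222.394 = 0.8559 → 0.856.

0.856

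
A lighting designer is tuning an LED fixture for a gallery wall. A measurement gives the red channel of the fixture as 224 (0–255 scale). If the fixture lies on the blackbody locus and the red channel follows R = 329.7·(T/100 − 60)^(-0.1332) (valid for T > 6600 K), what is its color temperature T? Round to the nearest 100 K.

7800 K

(t − 60)^(-0.1332) = 224/329.7 = 0.67941.
t − 60 = 0.67941^(1/-0.1332) = 0.67941^(-7.508) = 18.209, so t = 78.209.
T = 100·t = 7821 K → 7800 K to the nearest 100 K.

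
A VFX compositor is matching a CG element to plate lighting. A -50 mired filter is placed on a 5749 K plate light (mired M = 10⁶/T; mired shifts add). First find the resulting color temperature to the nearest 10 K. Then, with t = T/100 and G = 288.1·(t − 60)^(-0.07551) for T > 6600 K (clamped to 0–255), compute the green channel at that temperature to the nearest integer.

229

M_in = 10⁶/5749 = 173.94; M_out = 173.94 + (-50) = 123.94.
T_out = 10⁶/123.94 = 8068.2 K → 8070 K; t = 80.7.
G = 288.1·(80.7 − 60)^(-0.07551) = 288.1·20.7^(-0.07551) = 288.1·0.79548 = 229.179.
Rounded: 229.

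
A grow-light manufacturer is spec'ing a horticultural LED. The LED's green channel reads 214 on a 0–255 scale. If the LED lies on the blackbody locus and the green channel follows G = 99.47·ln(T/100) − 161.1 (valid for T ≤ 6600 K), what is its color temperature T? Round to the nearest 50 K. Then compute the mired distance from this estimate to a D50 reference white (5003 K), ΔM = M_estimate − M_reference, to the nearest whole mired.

ln t = (214 + 161.1) / 99.47 = 3.7710.
t = e^3.7710 = 43.423.
T = 100·t = 4342 K → 4350 K to the nearest 50 K.
M_estimate = 10⁶/4350 = 229.89; M_reference = 10⁶/5003 = 199.88.
ΔM = 229.89 − 199.88 = 30.00 → +30 mireds.

+30 mireds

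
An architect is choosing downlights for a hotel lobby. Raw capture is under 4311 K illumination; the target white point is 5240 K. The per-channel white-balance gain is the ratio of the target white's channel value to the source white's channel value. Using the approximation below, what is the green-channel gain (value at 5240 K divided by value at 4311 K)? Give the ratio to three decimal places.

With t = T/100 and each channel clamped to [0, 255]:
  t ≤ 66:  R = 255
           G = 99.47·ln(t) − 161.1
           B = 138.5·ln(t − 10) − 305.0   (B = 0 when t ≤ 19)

At 4311 K (t = 43.11):
  G = 99.47·ln 43.11 − 161.1 = 99.47·3.7638 − 161.1 = 213.281.
At 5240 K (t = 52.4):
  G = 99.47·ln 52.4 − 161.1 = 99.47·3.9589 − 161.1 = 232.692.
Gain = 232.692 / 213.281 = 1.0910 → 1.091.

1.091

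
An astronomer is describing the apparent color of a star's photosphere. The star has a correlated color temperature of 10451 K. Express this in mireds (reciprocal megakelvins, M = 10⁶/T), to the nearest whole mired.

M = 10⁶ / 10451 = 95.685 → 96 mireds.

96 mireds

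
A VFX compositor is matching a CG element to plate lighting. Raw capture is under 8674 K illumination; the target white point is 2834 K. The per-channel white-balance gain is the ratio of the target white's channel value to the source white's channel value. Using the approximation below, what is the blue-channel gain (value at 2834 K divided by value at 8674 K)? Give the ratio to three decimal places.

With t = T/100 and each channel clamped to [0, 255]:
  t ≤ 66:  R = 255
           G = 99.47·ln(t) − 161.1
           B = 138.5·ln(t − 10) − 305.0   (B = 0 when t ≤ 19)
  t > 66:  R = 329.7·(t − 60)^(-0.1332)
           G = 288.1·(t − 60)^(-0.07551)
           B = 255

0.384

At 8674 K (t = 86.74):
  B = 255 by definition for t > 66.
At 2834 K (t = 28.34):
  B = 138.5·ln(28.34 − 10) − 305.0 = 138.5·ln 18.34 − 305.0 = 138.5·2.9091 − 305.0 = 97.908.
Gain = 97.908 / 255.000 = 0.3840 → 0.384.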